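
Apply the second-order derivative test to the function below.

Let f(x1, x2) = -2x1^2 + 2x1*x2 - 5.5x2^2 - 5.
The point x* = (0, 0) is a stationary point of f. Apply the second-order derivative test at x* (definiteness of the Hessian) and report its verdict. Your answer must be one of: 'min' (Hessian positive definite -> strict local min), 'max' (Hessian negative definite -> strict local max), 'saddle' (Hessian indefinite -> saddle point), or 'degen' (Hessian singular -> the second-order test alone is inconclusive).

Compute the Hessian H = grad^2 f:
  H = [[-4, 2], [2, -11]]
Verify stationarity: grad f(x*) = H x* + g = (0, 0).
Eigenvalues of H: -11.5311, -3.4689.
Both eigenvalues < 0, so H is negative definite -> x* is a strict local max.

max


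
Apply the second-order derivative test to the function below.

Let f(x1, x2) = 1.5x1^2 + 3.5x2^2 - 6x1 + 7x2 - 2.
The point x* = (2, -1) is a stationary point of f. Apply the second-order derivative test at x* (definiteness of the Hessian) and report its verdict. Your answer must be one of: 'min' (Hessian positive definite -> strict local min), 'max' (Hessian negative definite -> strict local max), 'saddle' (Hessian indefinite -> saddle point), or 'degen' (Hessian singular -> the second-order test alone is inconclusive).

Compute the Hessian H = grad^2 f:
  H = [[3, 0], [0, 7]]
Verify stationarity: grad f(x*) = H x* + g = (0, 0).
Eigenvalues of H: 3, 7.
Both eigenvalues > 0, so H is positive definite -> x* is a strict local min.

min


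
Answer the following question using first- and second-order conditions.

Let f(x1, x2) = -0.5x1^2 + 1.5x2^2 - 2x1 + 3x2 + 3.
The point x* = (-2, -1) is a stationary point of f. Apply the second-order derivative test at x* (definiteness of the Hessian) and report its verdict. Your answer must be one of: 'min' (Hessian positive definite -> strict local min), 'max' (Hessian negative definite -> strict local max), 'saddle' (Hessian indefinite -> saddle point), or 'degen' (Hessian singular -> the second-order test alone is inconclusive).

Compute the Hessian H = grad^2 f:
  H = [[-1, 0], [0, 3]]
Verify stationarity: grad f(x*) = H x* + g = (0, 0).
Eigenvalues of H: -1, 3.
Eigenvalues have mixed signs, so H is indefinite -> x* is a saddle point.

saddle


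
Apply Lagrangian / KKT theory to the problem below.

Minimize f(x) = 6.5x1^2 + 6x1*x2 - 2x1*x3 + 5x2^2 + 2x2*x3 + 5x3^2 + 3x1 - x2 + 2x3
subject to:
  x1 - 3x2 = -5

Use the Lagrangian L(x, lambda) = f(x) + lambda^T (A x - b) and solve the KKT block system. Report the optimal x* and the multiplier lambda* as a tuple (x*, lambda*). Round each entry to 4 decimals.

Form the Lagrangian:
  L(x, lambda) = (1/2) x^T Q x + c^T x + lambda^T (A x - b)
Stationarity (grad_x L = 0): Q x + c + A^T lambda = 0.
Primal feasibility: A x = b.

This gives the KKT block system:
  [ Q   A^T ] [ x     ]   [-c ]
  [ A    0  ] [ lambda ] = [ b ]

Solving the linear system:
  x*      = (-1.0558, 1.3147, -0.6741)
  lambda* = (1.4882)
  f(x*)   = 0.8055

x* = (-1.0558, 1.3147, -0.6741), lambda* = (1.4882)


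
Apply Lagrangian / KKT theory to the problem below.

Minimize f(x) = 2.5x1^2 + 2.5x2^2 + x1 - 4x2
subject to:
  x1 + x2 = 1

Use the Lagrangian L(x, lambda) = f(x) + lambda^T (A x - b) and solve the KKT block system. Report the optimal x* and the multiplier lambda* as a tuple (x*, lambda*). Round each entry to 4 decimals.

Form the Lagrangian:
  L(x, lambda) = (1/2) x^T Q x + c^T x + lambda^T (A x - b)
Stationarity (grad_x L = 0): Q x + c + A^T lambda = 0.
Primal feasibility: A x = b.

This gives the KKT block system:
  [ Q   A^T ] [ x     ]   [-c ]
  [ A    0  ] [ lambda ] = [ b ]

Solving the linear system:
  x*      = (0, 1)
  lambda* = (-1)
  f(x*)   = -1.5

x* = (0, 1), lambda* = (-1)


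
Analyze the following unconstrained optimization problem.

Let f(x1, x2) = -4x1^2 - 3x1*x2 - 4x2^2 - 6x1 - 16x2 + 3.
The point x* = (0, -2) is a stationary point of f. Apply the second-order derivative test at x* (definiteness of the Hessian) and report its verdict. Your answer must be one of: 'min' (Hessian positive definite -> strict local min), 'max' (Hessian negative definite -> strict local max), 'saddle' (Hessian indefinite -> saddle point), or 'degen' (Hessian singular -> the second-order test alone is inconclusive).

Compute the Hessian H = grad^2 f:
  H = [[-8, -3], [-3, -8]]
Verify stationarity: grad f(x*) = H x* + g = (0, 0).
Eigenvalues of H: -11, -5.
Both eigenvalues < 0, so H is negative definite -> x* is a strict local max.

max


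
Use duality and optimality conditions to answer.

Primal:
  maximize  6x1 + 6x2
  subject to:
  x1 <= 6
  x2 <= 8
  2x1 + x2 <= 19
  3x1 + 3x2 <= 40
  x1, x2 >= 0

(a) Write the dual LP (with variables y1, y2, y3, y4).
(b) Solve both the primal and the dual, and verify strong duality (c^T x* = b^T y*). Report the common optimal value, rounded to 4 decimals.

The standard primal-dual pair for 'max c^T x s.t. A x <= b, x >= 0' is:
  Dual:  min b^T y  s.t.  A^T y >= c,  y >= 0.

So the dual LP is:
  minimize  6y1 + 8y2 + 19y3 + 40y4
  subject to:
    y1 + 2y3 + 3y4 >= 6
    y2 + y3 + 3y4 >= 6
    y1, y2, y3, y4 >= 0

Solving the primal: x* = (5.6667, 7.6667).
  primal value c^T x* = 80.
Solving the dual: y* = (0, 0, 0, 2).
  dual value b^T y* = 80.
Strong duality: c^T x* = b^T y*. Confirmed.

80


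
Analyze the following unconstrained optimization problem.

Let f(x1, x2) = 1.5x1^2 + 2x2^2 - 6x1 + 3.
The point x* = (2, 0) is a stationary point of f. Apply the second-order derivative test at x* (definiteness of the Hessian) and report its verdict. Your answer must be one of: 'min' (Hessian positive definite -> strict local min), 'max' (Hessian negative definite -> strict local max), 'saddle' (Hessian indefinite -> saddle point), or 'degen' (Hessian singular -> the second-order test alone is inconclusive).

Compute the Hessian H = grad^2 f:
  H = [[3, 0], [0, 4]]
Verify stationarity: grad f(x*) = H x* + g = (0, 0).
Eigenvalues of H: 3, 4.
Both eigenvalues > 0, so H is positive definite -> x* is a strict local min.

min


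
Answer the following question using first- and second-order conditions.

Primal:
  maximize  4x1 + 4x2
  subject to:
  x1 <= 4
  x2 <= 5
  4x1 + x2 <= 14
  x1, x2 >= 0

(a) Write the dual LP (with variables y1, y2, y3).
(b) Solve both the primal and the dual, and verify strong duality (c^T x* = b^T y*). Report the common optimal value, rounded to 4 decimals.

The standard primal-dual pair for 'max c^T x s.t. A x <= b, x >= 0' is:
  Dual:  min b^T y  s.t.  A^T y >= c,  y >= 0.

So the dual LP is:
  minimize  4y1 + 5y2 + 14y3
  subject to:
    y1 + 4y3 >= 4
    y2 + y3 >= 4
    y1, y2, y3 >= 0

Solving the primal: x* = (2.25, 5).
  primal value c^T x* = 29.
Solving the dual: y* = (0, 3, 1).
  dual value b^T y* = 29.
Strong duality: c^T x* = b^T y*. Confirmed.

29


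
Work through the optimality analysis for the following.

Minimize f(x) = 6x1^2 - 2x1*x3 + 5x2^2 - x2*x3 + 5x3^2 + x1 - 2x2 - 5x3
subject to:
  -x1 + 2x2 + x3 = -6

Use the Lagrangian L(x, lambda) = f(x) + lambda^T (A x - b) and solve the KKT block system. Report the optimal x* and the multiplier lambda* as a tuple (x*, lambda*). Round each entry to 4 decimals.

Form the Lagrangian:
  L(x, lambda) = (1/2) x^T Q x + c^T x + lambda^T (A x - b)
Stationarity (grad_x L = 0): Q x + c + A^T lambda = 0.
Primal feasibility: A x = b.

This gives the KKT block system:
  [ Q   A^T ] [ x     ]   [-c ]
  [ A    0  ] [ lambda ] = [ b ]

Solving the linear system:
  x*      = (0.776, -2.2372, -0.7496)
  lambda* = (11.8111)
  f(x*)   = 39.9327

x* = (0.776, -2.2372, -0.7496), lambda* = (11.8111)


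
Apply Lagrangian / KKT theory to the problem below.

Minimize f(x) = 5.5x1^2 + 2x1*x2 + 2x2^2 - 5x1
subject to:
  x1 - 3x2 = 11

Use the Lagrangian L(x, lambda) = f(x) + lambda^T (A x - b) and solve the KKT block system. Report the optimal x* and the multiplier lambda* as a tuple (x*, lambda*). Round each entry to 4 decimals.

Form the Lagrangian:
  L(x, lambda) = (1/2) x^T Q x + c^T x + lambda^T (A x - b)
Stationarity (grad_x L = 0): Q x + c + A^T lambda = 0.
Primal feasibility: A x = b.

This gives the KKT block system:
  [ Q   A^T ] [ x     ]   [-c ]
  [ A    0  ] [ lambda ] = [ b ]

Solving the linear system:
  x*      = (1.3478, -3.2174)
  lambda* = (-3.3913)
  f(x*)   = 15.2826

x* = (1.3478, -3.2174), lambda* = (-3.3913)


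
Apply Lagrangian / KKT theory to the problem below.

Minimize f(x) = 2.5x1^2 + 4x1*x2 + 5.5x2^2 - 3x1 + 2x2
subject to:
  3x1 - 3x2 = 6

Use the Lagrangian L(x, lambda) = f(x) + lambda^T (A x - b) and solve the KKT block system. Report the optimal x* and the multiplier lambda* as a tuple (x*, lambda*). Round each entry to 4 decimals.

Form the Lagrangian:
  L(x, lambda) = (1/2) x^T Q x + c^T x + lambda^T (A x - b)
Stationarity (grad_x L = 0): Q x + c + A^T lambda = 0.
Primal feasibility: A x = b.

This gives the KKT block system:
  [ Q   A^T ] [ x     ]   [-c ]
  [ A    0  ] [ lambda ] = [ b ]

Solving the linear system:
  x*      = (1.2917, -0.7083)
  lambda* = (-0.2083)
  f(x*)   = -2.0208

x* = (1.2917, -0.7083), lambda* = (-0.2083)


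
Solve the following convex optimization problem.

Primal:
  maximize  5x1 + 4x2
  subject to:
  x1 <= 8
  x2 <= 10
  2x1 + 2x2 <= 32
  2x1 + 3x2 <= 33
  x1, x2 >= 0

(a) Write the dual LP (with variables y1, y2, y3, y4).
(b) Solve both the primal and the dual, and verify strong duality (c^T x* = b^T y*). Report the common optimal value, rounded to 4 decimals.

The standard primal-dual pair for 'max c^T x s.t. A x <= b, x >= 0' is:
  Dual:  min b^T y  s.t.  A^T y >= c,  y >= 0.

So the dual LP is:
  minimize  8y1 + 10y2 + 32y3 + 33y4
  subject to:
    y1 + 2y3 + 2y4 >= 5
    y2 + 2y3 + 3y4 >= 4
    y1, y2, y3, y4 >= 0

Solving the primal: x* = (8, 5.6667).
  primal value c^T x* = 62.6667.
Solving the dual: y* = (2.3333, 0, 0, 1.3333).
  dual value b^T y* = 62.6667.
Strong duality: c^T x* = b^T y*. Confirmed.

62.6667


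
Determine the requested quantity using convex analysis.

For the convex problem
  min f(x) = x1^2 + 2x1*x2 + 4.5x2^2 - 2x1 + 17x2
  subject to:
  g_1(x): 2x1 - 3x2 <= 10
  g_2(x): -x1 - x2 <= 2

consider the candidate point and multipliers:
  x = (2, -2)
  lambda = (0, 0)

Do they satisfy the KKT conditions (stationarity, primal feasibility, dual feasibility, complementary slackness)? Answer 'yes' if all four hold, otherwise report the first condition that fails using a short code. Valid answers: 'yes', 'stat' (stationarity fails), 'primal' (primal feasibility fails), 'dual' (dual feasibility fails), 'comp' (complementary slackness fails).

Gradient of f: grad f(x) = Q x + c = (-2, 3)
Constraint values g_i(x) = a_i^T x - b_i:
  g_1((2, -2)) = 0
  g_2((2, -2)) = -2
Stationarity residual: grad f(x) + sum_i lambda_i a_i = (-2, 3)
  -> stationarity FAILS
Primal feasibility (all g_i <= 0): OK
Dual feasibility (all lambda_i >= 0): OK
Complementary slackness (lambda_i * g_i(x) = 0 for all i): OK

Verdict: the first failing condition is stationarity -> stat.

stat


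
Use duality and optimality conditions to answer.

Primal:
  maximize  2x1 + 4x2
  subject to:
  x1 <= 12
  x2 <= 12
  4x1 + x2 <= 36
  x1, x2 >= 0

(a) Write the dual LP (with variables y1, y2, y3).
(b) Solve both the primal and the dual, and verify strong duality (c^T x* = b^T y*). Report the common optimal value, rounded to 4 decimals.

The standard primal-dual pair for 'max c^T x s.t. A x <= b, x >= 0' is:
  Dual:  min b^T y  s.t.  A^T y >= c,  y >= 0.

So the dual LP is:
  minimize  12y1 + 12y2 + 36y3
  subject to:
    y1 + 4y3 >= 2
    y2 + y3 >= 4
    y1, y2, y3 >= 0

Solving the primal: x* = (6, 12).
  primal value c^T x* = 60.
Solving the dual: y* = (0, 3.5, 0.5).
  dual value b^T y* = 60.
Strong duality: c^T x* = b^T y*. Confirmed.

60


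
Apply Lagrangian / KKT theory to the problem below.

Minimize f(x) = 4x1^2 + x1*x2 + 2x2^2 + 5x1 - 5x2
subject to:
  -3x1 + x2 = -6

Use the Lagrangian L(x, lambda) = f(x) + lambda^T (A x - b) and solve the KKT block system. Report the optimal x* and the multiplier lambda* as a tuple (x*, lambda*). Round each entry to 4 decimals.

Form the Lagrangian:
  L(x, lambda) = (1/2) x^T Q x + c^T x + lambda^T (A x - b)
Stationarity (grad_x L = 0): Q x + c + A^T lambda = 0.
Primal feasibility: A x = b.

This gives the KKT block system:
  [ Q   A^T ] [ x     ]   [-c ]
  [ A    0  ] [ lambda ] = [ b ]

Solving the linear system:
  x*      = (1.76, -0.72)
  lambda* = (6.12)
  f(x*)   = 24.56

x* = (1.76, -0.72), lambda* = (6.12)


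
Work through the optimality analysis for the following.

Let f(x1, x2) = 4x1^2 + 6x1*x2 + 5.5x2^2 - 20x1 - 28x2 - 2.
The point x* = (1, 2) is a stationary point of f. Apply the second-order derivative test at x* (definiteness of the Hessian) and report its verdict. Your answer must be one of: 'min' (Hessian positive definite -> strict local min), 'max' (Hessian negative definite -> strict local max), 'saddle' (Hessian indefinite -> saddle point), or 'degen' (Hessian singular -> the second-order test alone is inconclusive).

Compute the Hessian H = grad^2 f:
  H = [[8, 6], [6, 11]]
Verify stationarity: grad f(x*) = H x* + g = (0, 0).
Eigenvalues of H: 3.3153, 15.6847.
Both eigenvalues > 0, so H is positive definite -> x* is a strict local min.

min


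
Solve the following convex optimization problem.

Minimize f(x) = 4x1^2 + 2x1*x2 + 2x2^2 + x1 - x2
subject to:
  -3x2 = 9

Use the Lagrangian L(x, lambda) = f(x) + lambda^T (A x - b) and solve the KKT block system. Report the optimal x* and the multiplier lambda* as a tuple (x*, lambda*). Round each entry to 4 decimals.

Form the Lagrangian:
  L(x, lambda) = (1/2) x^T Q x + c^T x + lambda^T (A x - b)
Stationarity (grad_x L = 0): Q x + c + A^T lambda = 0.
Primal feasibility: A x = b.

This gives the KKT block system:
  [ Q   A^T ] [ x     ]   [-c ]
  [ A    0  ] [ lambda ] = [ b ]

Solving the linear system:
  x*      = (0.625, -3)
  lambda* = (-3.9167)
  f(x*)   = 19.4375

x* = (0.625, -3), lambda* = (-3.9167)


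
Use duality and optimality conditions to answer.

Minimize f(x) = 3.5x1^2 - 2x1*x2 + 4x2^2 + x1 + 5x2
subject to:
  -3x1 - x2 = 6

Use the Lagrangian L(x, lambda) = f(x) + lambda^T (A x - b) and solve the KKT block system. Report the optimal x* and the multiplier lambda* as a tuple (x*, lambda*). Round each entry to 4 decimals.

Form the Lagrangian:
  L(x, lambda) = (1/2) x^T Q x + c^T x + lambda^T (A x - b)
Stationarity (grad_x L = 0): Q x + c + A^T lambda = 0.
Primal feasibility: A x = b.

This gives the KKT block system:
  [ Q   A^T ] [ x     ]   [-c ]
  [ A    0  ] [ lambda ] = [ b ]

Solving the linear system:
  x*      = (-1.5604, -1.3187)
  lambda* = (-2.4286)
  f(x*)   = 3.2088

x* = (-1.5604, -1.3187), lambda* = (-2.4286)


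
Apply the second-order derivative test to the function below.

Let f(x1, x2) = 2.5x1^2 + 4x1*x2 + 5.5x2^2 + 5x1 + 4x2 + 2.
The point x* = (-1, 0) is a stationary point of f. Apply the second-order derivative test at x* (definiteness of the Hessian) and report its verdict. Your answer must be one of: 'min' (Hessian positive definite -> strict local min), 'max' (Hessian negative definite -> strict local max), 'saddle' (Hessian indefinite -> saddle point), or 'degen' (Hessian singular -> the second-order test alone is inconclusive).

Compute the Hessian H = grad^2 f:
  H = [[5, 4], [4, 11]]
Verify stationarity: grad f(x*) = H x* + g = (0, 0).
Eigenvalues of H: 3, 13.
Both eigenvalues > 0, so H is positive definite -> x* is a strict local min.

min


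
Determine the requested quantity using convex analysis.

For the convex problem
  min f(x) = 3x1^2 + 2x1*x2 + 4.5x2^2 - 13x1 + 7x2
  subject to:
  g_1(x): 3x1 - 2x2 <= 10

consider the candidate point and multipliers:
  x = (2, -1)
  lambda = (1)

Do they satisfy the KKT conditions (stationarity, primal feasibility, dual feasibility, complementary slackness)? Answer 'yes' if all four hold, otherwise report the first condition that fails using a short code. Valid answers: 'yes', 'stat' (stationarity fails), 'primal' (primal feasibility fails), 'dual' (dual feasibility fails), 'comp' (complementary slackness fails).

Gradient of f: grad f(x) = Q x + c = (-3, 2)
Constraint values g_i(x) = a_i^T x - b_i:
  g_1((2, -1)) = -2
Stationarity residual: grad f(x) + sum_i lambda_i a_i = (0, 0)
  -> stationarity OK
Primal feasibility (all g_i <= 0): OK
Dual feasibility (all lambda_i >= 0): OK
Complementary slackness (lambda_i * g_i(x) = 0 for all i): FAILS

Verdict: the first failing condition is complementary_slackness -> comp.

comp


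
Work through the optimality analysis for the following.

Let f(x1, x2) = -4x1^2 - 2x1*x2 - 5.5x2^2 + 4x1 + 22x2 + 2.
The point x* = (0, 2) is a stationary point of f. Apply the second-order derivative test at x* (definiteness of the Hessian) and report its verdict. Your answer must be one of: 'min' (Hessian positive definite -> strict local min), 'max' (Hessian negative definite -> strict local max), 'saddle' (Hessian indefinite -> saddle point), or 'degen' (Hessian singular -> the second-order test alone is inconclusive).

Compute the Hessian H = grad^2 f:
  H = [[-8, -2], [-2, -11]]
Verify stationarity: grad f(x*) = H x* + g = (0, 0).
Eigenvalues of H: -12, -7.
Both eigenvalues < 0, so H is negative definite -> x* is a strict local max.

max


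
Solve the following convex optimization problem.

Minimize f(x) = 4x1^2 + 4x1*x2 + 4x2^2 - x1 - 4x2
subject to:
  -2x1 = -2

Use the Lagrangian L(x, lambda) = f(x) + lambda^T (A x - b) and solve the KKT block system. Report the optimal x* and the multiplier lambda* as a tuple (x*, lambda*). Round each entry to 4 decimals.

Form the Lagrangian:
  L(x, lambda) = (1/2) x^T Q x + c^T x + lambda^T (A x - b)
Stationarity (grad_x L = 0): Q x + c + A^T lambda = 0.
Primal feasibility: A x = b.

This gives the KKT block system:
  [ Q   A^T ] [ x     ]   [-c ]
  [ A    0  ] [ lambda ] = [ b ]

Solving the linear system:
  x*      = (1, 0)
  lambda* = (3.5)
  f(x*)   = 3

x* = (1, 0), lambda* = (3.5)


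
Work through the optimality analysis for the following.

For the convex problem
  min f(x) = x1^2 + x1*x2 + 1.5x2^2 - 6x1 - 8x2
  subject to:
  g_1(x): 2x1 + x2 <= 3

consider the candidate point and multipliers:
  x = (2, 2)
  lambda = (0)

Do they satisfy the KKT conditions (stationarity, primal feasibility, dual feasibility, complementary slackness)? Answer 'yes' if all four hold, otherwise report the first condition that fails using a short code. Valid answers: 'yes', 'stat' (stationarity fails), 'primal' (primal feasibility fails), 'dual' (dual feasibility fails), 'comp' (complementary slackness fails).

Gradient of f: grad f(x) = Q x + c = (0, 0)
Constraint values g_i(x) = a_i^T x - b_i:
  g_1((2, 2)) = 3
Stationarity residual: grad f(x) + sum_i lambda_i a_i = (0, 0)
  -> stationarity OK
Primal feasibility (all g_i <= 0): FAILS
Dual feasibility (all lambda_i >= 0): OK
Complementary slackness (lambda_i * g_i(x) = 0 for all i): OK

Verdict: the first failing condition is primal_feasibility -> primal.

primal


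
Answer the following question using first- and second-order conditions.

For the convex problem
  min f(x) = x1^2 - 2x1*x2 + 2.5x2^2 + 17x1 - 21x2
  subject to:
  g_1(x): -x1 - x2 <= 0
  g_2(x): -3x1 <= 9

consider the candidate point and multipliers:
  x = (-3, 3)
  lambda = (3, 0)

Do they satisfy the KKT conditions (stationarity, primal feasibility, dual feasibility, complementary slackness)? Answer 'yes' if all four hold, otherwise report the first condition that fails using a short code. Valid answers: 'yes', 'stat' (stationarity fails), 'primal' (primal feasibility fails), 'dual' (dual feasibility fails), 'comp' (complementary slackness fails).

Gradient of f: grad f(x) = Q x + c = (5, 0)
Constraint values g_i(x) = a_i^T x - b_i:
  g_1((-3, 3)) = 0
  g_2((-3, 3)) = 0
Stationarity residual: grad f(x) + sum_i lambda_i a_i = (2, -3)
  -> stationarity FAILS
Primal feasibility (all g_i <= 0): OK
Dual feasibility (all lambda_i >= 0): OK
Complementary slackness (lambda_i * g_i(x) = 0 for all i): OK

Verdict: the first failing condition is stationarity -> stat.

stat


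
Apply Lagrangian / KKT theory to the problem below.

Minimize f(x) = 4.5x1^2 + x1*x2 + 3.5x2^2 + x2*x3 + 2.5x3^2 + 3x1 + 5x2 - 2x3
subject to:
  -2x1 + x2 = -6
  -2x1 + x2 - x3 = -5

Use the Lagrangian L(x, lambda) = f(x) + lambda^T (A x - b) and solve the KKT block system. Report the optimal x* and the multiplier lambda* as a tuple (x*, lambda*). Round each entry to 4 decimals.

Form the Lagrangian:
  L(x, lambda) = (1/2) x^T Q x + c^T x + lambda^T (A x - b)
Stationarity (grad_x L = 0): Q x + c + A^T lambda = 0.
Primal feasibility: A x = b.

This gives the KKT block system:
  [ Q   A^T ] [ x     ]   [-c ]
  [ A    0  ] [ lambda ] = [ b ]

Solving the linear system:
  x*      = (1.9268, -2.1463, -1)
  lambda* = (18.2439, -9.1463)
  f(x*)   = 30.3902

x* = (1.9268, -2.1463, -1), lambda* = (18.2439, -9.1463)


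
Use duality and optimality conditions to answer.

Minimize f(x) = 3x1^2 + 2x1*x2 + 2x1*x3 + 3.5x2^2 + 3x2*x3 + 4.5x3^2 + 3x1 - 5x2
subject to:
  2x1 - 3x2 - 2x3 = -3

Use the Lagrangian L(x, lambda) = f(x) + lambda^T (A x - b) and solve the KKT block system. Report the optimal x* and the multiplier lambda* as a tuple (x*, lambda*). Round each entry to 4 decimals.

Form the Lagrangian:
  L(x, lambda) = (1/2) x^T Q x + c^T x + lambda^T (A x - b)
Stationarity (grad_x L = 0): Q x + c + A^T lambda = 0.
Primal feasibility: A x = b.

This gives the KKT block system:
  [ Q   A^T ] [ x     ]   [-c ]
  [ A    0  ] [ lambda ] = [ b ]

Solving the linear system:
  x*      = (-0.5466, 0.7925, -0.2354)
  lambda* = (-0.4172)
  f(x*)   = -3.4272

x* = (-0.5466, 0.7925, -0.2354), lambda* = (-0.4172)


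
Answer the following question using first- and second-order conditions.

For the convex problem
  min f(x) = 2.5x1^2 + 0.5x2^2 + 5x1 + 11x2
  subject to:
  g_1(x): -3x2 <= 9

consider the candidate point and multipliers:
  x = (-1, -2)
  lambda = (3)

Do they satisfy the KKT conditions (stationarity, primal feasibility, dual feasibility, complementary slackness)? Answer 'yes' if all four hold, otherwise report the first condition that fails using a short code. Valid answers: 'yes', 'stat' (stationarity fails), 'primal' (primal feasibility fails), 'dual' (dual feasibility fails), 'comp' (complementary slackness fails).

Gradient of f: grad f(x) = Q x + c = (0, 9)
Constraint values g_i(x) = a_i^T x - b_i:
  g_1((-1, -2)) = -3
Stationarity residual: grad f(x) + sum_i lambda_i a_i = (0, 0)
  -> stationarity OK
Primal feasibility (all g_i <= 0): OK
Dual feasibility (all lambda_i >= 0): OK
Complementary slackness (lambda_i * g_i(x) = 0 for all i): FAILS

Verdict: the first failing condition is complementary_slackness -> comp.

comp


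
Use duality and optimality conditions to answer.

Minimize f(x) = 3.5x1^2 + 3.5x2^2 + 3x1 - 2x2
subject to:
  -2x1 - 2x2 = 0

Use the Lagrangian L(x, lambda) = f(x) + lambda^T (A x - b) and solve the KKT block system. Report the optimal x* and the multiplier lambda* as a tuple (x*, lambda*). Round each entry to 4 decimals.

Form the Lagrangian:
  L(x, lambda) = (1/2) x^T Q x + c^T x + lambda^T (A x - b)
Stationarity (grad_x L = 0): Q x + c + A^T lambda = 0.
Primal feasibility: A x = b.

This gives the KKT block system:
  [ Q   A^T ] [ x     ]   [-c ]
  [ A    0  ] [ lambda ] = [ b ]

Solving the linear system:
  x*      = (-0.3571, 0.3571)
  lambda* = (0.25)
  f(x*)   = -0.8929

x* = (-0.3571, 0.3571), lambda* = (0.25)


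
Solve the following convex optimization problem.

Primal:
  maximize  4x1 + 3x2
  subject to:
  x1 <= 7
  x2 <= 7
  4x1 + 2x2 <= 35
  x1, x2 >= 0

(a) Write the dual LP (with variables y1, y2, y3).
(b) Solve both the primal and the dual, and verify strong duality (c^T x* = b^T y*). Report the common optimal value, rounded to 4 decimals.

The standard primal-dual pair for 'max c^T x s.t. A x <= b, x >= 0' is:
  Dual:  min b^T y  s.t.  A^T y >= c,  y >= 0.

So the dual LP is:
  minimize  7y1 + 7y2 + 35y3
  subject to:
    y1 + 4y3 >= 4
    y2 + 2y3 >= 3
    y1, y2, y3 >= 0

Solving the primal: x* = (5.25, 7).
  primal value c^T x* = 42.
Solving the dual: y* = (0, 1, 1).
  dual value b^T y* = 42.
Strong duality: c^T x* = b^T y*. Confirmed.

42


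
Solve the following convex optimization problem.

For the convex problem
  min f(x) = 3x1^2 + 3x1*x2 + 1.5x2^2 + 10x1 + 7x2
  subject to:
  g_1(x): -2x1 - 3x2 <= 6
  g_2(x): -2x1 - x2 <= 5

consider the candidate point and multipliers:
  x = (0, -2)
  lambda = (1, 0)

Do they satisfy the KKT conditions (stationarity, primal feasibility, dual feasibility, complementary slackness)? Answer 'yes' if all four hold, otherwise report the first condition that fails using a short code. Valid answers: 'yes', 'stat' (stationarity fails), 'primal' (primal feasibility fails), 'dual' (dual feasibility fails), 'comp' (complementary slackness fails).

Gradient of f: grad f(x) = Q x + c = (4, 1)
Constraint values g_i(x) = a_i^T x - b_i:
  g_1((0, -2)) = 0
  g_2((0, -2)) = -3
Stationarity residual: grad f(x) + sum_i lambda_i a_i = (2, -2)
  -> stationarity FAILS
Primal feasibility (all g_i <= 0): OK
Dual feasibility (all lambda_i >= 0): OK
Complementary slackness (lambda_i * g_i(x) = 0 for all i): OK

Verdict: the first failing condition is stationarity -> stat.

stat


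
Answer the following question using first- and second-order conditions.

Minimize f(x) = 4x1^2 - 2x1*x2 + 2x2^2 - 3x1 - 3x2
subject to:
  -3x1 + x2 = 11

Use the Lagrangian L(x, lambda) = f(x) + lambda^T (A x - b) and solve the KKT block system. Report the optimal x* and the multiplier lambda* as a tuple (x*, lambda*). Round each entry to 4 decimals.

Form the Lagrangian:
  L(x, lambda) = (1/2) x^T Q x + c^T x + lambda^T (A x - b)
Stationarity (grad_x L = 0): Q x + c + A^T lambda = 0.
Primal feasibility: A x = b.

This gives the KKT block system:
  [ Q   A^T ] [ x     ]   [-c ]
  [ A    0  ] [ lambda ] = [ b ]

Solving the linear system:
  x*      = (-3.0625, 1.8125)
  lambda* = (-10.375)
  f(x*)   = 58.9375

x* = (-3.0625, 1.8125), lambda* = (-10.375)


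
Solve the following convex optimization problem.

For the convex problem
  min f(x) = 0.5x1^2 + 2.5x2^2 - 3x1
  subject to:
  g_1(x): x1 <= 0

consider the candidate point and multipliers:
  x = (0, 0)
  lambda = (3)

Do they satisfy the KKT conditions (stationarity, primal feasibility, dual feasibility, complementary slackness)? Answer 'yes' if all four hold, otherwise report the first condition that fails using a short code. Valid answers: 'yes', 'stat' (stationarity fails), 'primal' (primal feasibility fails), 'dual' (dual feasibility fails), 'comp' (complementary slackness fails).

Gradient of f: grad f(x) = Q x + c = (-3, 0)
Constraint values g_i(x) = a_i^T x - b_i:
  g_1((0, 0)) = 0
Stationarity residual: grad f(x) + sum_i lambda_i a_i = (0, 0)
  -> stationarity OK
Primal feasibility (all g_i <= 0): OK
Dual feasibility (all lambda_i >= 0): OK
Complementary slackness (lambda_i * g_i(x) = 0 for all i): OK

Verdict: yes, KKT holds.

yes


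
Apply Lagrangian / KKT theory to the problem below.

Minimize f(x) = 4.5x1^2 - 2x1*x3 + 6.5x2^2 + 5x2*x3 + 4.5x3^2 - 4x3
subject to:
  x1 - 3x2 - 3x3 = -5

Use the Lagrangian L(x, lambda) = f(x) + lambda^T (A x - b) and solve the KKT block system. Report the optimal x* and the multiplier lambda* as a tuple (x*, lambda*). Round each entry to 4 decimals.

Form the Lagrangian:
  L(x, lambda) = (1/2) x^T Q x + c^T x + lambda^T (A x - b)
Stationarity (grad_x L = 0): Q x + c + A^T lambda = 0.
Primal feasibility: A x = b.

This gives the KKT block system:
  [ Q   A^T ] [ x     ]   [-c ]
  [ A    0  ] [ lambda ] = [ b ]

Solving the linear system:
  x*      = (-0.0558, 0.2253, 1.4227)
  lambda* = (3.3476)
  f(x*)   = 5.5236

x* = (-0.0558, 0.2253, 1.4227), lambda* = (3.3476)


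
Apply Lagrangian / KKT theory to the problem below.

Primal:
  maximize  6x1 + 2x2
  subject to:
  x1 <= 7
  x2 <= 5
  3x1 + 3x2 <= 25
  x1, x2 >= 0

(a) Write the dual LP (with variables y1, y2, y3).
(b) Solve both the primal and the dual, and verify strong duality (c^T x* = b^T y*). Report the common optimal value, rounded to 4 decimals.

The standard primal-dual pair for 'max c^T x s.t. A x <= b, x >= 0' is:
  Dual:  min b^T y  s.t.  A^T y >= c,  y >= 0.

So the dual LP is:
  minimize  7y1 + 5y2 + 25y3
  subject to:
    y1 + 3y3 >= 6
    y2 + 3y3 >= 2
    y1, y2, y3 >= 0

Solving the primal: x* = (7, 1.3333).
  primal value c^T x* = 44.6667.
Solving the dual: y* = (4, 0, 0.6667).
  dual value b^T y* = 44.6667.
Strong duality: c^T x* = b^T y*. Confirmed.

44.6667


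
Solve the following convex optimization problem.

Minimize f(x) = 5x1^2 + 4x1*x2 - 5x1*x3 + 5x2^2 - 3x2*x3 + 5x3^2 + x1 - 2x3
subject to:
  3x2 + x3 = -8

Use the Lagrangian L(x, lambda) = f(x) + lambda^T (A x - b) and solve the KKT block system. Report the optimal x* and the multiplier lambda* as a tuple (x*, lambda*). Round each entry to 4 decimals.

Form the Lagrangian:
  L(x, lambda) = (1/2) x^T Q x + c^T x + lambda^T (A x - b)
Stationarity (grad_x L = 0): Q x + c + A^T lambda = 0.
Primal feasibility: A x = b.

This gives the KKT block system:
  [ Q   A^T ] [ x     ]   [-c ]
  [ A    0  ] [ lambda ] = [ b ]

Solving the linear system:
  x*      = (0.3565, -2.3455, -0.9634)
  lambda* = (6.3797)
  f(x*)   = 26.6606

x* = (0.3565, -2.3455, -0.9634), lambda* = (6.3797)


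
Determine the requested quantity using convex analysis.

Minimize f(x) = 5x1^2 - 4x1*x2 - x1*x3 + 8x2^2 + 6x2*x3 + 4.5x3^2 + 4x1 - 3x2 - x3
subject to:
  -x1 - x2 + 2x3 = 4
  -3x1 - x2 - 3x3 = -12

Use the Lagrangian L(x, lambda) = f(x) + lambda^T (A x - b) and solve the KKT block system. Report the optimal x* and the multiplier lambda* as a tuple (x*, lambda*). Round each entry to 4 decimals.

Form the Lagrangian:
  L(x, lambda) = (1/2) x^T Q x + c^T x + lambda^T (A x - b)
Stationarity (grad_x L = 0): Q x + c + A^T lambda = 0.
Primal feasibility: A x = b.

This gives the KKT block system:
  [ Q   A^T ] [ x     ]   [-c ]
  [ A    0  ] [ lambda ] = [ b ]

Solving the linear system:
  x*      = (1.4229, -0.1612, 2.6309)
  lambda* = (-1.3485, 5.8636)
  f(x*)   = 39.6508

x* = (1.4229, -0.1612, 2.6309), lambda* = (-1.3485, 5.8636)


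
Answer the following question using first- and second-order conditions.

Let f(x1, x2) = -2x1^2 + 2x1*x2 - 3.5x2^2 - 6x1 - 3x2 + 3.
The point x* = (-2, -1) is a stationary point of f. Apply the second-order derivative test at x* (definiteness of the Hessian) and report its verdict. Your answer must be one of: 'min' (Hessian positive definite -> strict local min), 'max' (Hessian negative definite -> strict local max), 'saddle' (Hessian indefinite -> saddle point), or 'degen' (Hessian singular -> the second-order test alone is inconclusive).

Compute the Hessian H = grad^2 f:
  H = [[-4, 2], [2, -7]]
Verify stationarity: grad f(x*) = H x* + g = (0, 0).
Eigenvalues of H: -8, -3.
Both eigenvalues < 0, so H is negative definite -> x* is a strict local max.

max


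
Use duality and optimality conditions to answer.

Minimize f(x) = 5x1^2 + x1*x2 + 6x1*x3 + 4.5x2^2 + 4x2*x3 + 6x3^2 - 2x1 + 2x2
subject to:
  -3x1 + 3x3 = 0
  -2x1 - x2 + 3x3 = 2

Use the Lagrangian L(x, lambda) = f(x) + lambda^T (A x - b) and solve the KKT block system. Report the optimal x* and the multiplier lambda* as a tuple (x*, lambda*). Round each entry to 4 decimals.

Form the Lagrangian:
  L(x, lambda) = (1/2) x^T Q x + c^T x + lambda^T (A x - b)
Stationarity (grad_x L = 0): Q x + c + A^T lambda = 0.
Primal feasibility: A x = b.

This gives the KKT block system:
  [ Q   A^T ] [ x     ]   [-c ]
  [ A    0  ] [ lambda ] = [ b ]

Solving the linear system:
  x*      = (0.5283, -1.4717, 0.5283)
  lambda* = (7.3962, -8.6038)
  f(x*)   = 6.6038

x* = (0.5283, -1.4717, 0.5283), lambda* = (7.3962, -8.6038)


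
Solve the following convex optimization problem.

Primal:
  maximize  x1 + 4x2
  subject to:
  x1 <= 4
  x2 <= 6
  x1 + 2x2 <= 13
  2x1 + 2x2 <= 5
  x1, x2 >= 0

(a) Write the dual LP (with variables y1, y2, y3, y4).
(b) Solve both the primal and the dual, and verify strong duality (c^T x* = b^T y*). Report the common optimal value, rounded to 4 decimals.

The standard primal-dual pair for 'max c^T x s.t. A x <= b, x >= 0' is:
  Dual:  min b^T y  s.t.  A^T y >= c,  y >= 0.

So the dual LP is:
  minimize  4y1 + 6y2 + 13y3 + 5y4
  subject to:
    y1 + y3 + 2y4 >= 1
    y2 + 2y3 + 2y4 >= 4
    y1, y2, y3, y4 >= 0

Solving the primal: x* = (0, 2.5).
  primal value c^T x* = 10.
Solving the dual: y* = (0, 0, 0, 2).
  dual value b^T y* = 10.
Strong duality: c^T x* = b^T y*. Confirmed.

10


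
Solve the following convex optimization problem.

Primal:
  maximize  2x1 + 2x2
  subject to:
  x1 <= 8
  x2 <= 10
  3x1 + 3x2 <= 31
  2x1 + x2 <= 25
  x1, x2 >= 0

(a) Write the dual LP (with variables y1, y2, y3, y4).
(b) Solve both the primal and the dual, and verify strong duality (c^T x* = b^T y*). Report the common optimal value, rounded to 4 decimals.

The standard primal-dual pair for 'max c^T x s.t. A x <= b, x >= 0' is:
  Dual:  min b^T y  s.t.  A^T y >= c,  y >= 0.

So the dual LP is:
  minimize  8y1 + 10y2 + 31y3 + 25y4
  subject to:
    y1 + 3y3 + 2y4 >= 2
    y2 + 3y3 + y4 >= 2
    y1, y2, y3, y4 >= 0

Solving the primal: x* = (8, 2.3333).
  primal value c^T x* = 20.6667.
Solving the dual: y* = (0, 0, 0.6667, 0).
  dual value b^T y* = 20.6667.
Strong duality: c^T x* = b^T y*. Confirmed.

20.6667


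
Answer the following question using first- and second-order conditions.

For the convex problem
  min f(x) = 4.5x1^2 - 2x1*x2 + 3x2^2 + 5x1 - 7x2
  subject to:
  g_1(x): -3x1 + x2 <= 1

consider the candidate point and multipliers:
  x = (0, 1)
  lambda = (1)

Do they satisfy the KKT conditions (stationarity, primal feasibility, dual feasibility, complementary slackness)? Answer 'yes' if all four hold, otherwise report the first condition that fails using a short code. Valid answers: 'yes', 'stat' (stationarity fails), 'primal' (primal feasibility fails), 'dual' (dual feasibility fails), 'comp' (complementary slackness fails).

Gradient of f: grad f(x) = Q x + c = (3, -1)
Constraint values g_i(x) = a_i^T x - b_i:
  g_1((0, 1)) = 0
Stationarity residual: grad f(x) + sum_i lambda_i a_i = (0, 0)
  -> stationarity OK
Primal feasibility (all g_i <= 0): OK
Dual feasibility (all lambda_i >= 0): OK
Complementary slackness (lambda_i * g_i(x) = 0 for all i): OK

Verdict: yes, KKT holds.

yes


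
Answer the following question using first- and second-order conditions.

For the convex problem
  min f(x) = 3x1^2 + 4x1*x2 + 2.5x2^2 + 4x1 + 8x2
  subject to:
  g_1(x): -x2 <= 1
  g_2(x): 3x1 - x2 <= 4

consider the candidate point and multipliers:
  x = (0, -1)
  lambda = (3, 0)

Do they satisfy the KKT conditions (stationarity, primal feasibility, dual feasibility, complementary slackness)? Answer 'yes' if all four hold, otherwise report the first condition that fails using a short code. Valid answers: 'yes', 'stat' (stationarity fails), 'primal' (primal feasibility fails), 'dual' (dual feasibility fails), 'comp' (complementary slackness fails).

Gradient of f: grad f(x) = Q x + c = (0, 3)
Constraint values g_i(x) = a_i^T x - b_i:
  g_1((0, -1)) = 0
  g_2((0, -1)) = -3
Stationarity residual: grad f(x) + sum_i lambda_i a_i = (0, 0)
  -> stationarity OK
Primal feasibility (all g_i <= 0): OK
Dual feasibility (all lambda_i >= 0): OK
Complementary slackness (lambda_i * g_i(x) = 0 for all i): OK

Verdict: yes, KKT holds.

yes


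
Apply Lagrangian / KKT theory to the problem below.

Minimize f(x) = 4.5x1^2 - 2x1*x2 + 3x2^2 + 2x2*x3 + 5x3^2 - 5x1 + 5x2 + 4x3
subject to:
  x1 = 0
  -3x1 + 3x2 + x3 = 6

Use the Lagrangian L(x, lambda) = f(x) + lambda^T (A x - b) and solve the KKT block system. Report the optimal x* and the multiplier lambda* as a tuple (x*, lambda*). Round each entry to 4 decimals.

Form the Lagrangian:
  L(x, lambda) = (1/2) x^T Q x + c^T x + lambda^T (A x - b)
Stationarity (grad_x L = 0): Q x + c + A^T lambda = 0.
Primal feasibility: A x = b.

This gives the KKT block system:
  [ Q   A^T ] [ x     ]   [-c ]
  [ A    0  ] [ lambda ] = [ b ]

Solving the linear system:
  x*      = (0, 2.0833, -0.25)
  lambda* = (-7.8333, -5.6667)
  f(x*)   = 21.7083

x* = (0, 2.0833, -0.25), lambda* = (-7.8333, -5.6667)


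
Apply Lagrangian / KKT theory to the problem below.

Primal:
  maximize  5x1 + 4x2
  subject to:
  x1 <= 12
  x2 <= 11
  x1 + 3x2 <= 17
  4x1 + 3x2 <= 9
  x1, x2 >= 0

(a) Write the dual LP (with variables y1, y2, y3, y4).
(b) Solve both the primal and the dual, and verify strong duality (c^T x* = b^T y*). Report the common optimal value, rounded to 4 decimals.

The standard primal-dual pair for 'max c^T x s.t. A x <= b, x >= 0' is:
  Dual:  min b^T y  s.t.  A^T y >= c,  y >= 0.

So the dual LP is:
  minimize  12y1 + 11y2 + 17y3 + 9y4
  subject to:
    y1 + y3 + 4y4 >= 5
    y2 + 3y3 + 3y4 >= 4
    y1, y2, y3, y4 >= 0

Solving the primal: x* = (0, 3).
  primal value c^T x* = 12.
Solving the dual: y* = (0, 0, 0, 1.3333).
  dual value b^T y* = 12.
Strong duality: c^T x* = b^T y*. Confirmed.

12


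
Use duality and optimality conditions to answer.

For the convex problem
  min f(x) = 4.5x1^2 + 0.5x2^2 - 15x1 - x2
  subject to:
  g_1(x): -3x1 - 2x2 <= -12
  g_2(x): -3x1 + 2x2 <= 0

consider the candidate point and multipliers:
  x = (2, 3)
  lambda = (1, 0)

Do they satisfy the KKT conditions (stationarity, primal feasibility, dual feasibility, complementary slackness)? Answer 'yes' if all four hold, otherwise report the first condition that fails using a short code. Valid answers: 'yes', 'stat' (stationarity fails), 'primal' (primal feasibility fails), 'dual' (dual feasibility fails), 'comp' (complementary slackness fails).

Gradient of f: grad f(x) = Q x + c = (3, 2)
Constraint values g_i(x) = a_i^T x - b_i:
  g_1((2, 3)) = 0
  g_2((2, 3)) = 0
Stationarity residual: grad f(x) + sum_i lambda_i a_i = (0, 0)
  -> stationarity OK
Primal feasibility (all g_i <= 0): OK
Dual feasibility (all lambda_i >= 0): OK
Complementary slackness (lambda_i * g_i(x) = 0 for all i): OK

Verdict: yes, KKT holds.

yes


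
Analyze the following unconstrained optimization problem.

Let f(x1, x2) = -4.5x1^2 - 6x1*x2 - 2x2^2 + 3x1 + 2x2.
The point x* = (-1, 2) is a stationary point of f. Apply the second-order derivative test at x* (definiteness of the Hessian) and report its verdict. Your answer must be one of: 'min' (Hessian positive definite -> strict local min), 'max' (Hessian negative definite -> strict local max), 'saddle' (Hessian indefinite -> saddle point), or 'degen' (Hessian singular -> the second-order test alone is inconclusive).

Compute the Hessian H = grad^2 f:
  H = [[-9, -6], [-6, -4]]
Verify stationarity: grad f(x*) = H x* + g = (0, 0).
Eigenvalues of H: -13, 0.
H has a zero eigenvalue (singular; negative semidefinite but not definite), so H is neither positive definite, negative definite, nor indefinite. The second-order test alone is inconclusive -> degen.
(Indeed, f is constant along the null direction of H through x*, so x* is not a strict local extremum.)

degen


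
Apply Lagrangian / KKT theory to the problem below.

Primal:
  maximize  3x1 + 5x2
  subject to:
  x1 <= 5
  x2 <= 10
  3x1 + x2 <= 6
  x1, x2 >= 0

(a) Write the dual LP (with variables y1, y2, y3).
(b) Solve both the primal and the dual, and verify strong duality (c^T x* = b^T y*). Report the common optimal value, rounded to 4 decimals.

The standard primal-dual pair for 'max c^T x s.t. A x <= b, x >= 0' is:
  Dual:  min b^T y  s.t.  A^T y >= c,  y >= 0.

So the dual LP is:
  minimize  5y1 + 10y2 + 6y3
  subject to:
    y1 + 3y3 >= 3
    y2 + y3 >= 5
    y1, y2, y3 >= 0

Solving the primal: x* = (0, 6).
  primal value c^T x* = 30.
Solving the dual: y* = (0, 0, 5).
  dual value b^T y* = 30.
Strong duality: c^T x* = b^T y*. Confirmed.

30


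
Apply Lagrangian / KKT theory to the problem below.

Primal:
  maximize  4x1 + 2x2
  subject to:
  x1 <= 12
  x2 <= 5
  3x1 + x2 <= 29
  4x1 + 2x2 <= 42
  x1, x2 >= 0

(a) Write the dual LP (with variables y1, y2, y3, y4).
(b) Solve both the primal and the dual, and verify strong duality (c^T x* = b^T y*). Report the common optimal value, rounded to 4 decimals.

The standard primal-dual pair for 'max c^T x s.t. A x <= b, x >= 0' is:
  Dual:  min b^T y  s.t.  A^T y >= c,  y >= 0.

So the dual LP is:
  minimize  12y1 + 5y2 + 29y3 + 42y4
  subject to:
    y1 + 3y3 + 4y4 >= 4
    y2 + y3 + 2y4 >= 2
    y1, y2, y3, y4 >= 0

Solving the primal: x* = (8, 5).
  primal value c^T x* = 42.
Solving the dual: y* = (0, 0, 0, 1).
  dual value b^T y* = 42.
Strong duality: c^T x* = b^T y*. Confirmed.

42
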